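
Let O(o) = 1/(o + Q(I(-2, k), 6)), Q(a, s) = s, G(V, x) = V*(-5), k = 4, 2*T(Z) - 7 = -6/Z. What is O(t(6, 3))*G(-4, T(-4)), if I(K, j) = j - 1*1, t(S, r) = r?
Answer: 20/9 ≈ 2.2222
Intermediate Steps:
T(Z) = 7/2 - 3/Z (T(Z) = 7/2 + (-6/Z)/2 = 7/2 - 3/Z)
I(K, j) = -1 + j (I(K, j) = j - 1 = -1 + j)
G(V, x) = -5*V
O(o) = 1/(6 + o) (O(o) = 1/(o + 6) = 1/(6 + o))
O(t(6, 3))*G(-4, T(-4)) = (-5*(-4))/(6 + 3) = 20/9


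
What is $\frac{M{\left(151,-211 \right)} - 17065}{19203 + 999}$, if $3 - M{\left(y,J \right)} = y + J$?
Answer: $- \frac{8501}{10101} \approx -0.8416$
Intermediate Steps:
$M{\left(y,J \right)} = 3 - J - y$ ($M{\left(y,J \right)} = 3 - \left(y + J\right) = 3 - \left(J + y\right) = 3 - J - y$)
$\frac{M{\left(151,-211 \right)} - 17065}{19203 + 999} = \frac{\left(3 - -211 - 151\right) - 17065}{19203 + 999} = \frac{\left(3 + 211 - 151\right) - 17065}{20202} = \left(63 - 17065\right) \frac{1}{20202} = \left(-17002\right) \frac{1}{20202} = - \frac{8501}{10101}$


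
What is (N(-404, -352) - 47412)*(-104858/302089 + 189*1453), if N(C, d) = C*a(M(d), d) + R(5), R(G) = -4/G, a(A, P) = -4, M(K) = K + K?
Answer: -3799241620774824/302089 ≈ -1.2577e+10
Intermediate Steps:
M(K) = 2*K
N(C, d) = -4/5 - 4*C (N(C, d) = C*(-4) - 4/5 = -4*C - 4*1/5 = -4*C - 4/5 = -4/5 - 4*C)
(N(-404, -352) - 47412)*(-104858/302089 + 189*1453) = ((-4/5 - 4*(-404)) - 47412)*(-104858/302089 + 189*1453) = ((-4/5 + 1616) - 47412)*(-104858*1/302089 + 274617) = (8076/5 - 47412)*(-104858/302089 + 274617) = -228984/5*82958670055/302089 = -3799241620774824/302089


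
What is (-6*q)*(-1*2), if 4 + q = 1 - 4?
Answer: -84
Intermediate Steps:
q = -7 (q = -4 + (1 - 4) = -4 - 3 = -7)
(-6*q)*(-1*2) = (-6*(-7))*(-1*2) = 42*(-2) = -84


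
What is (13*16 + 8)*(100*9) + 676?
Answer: 195076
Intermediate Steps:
(13*16 + 8)*(100*9) + 676 = (208 + 8)*900 + 676 = 216*900 + 676 = 194400 + 676 = 195076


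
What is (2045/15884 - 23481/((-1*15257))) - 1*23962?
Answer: -27782771943/1159532 ≈ -23960.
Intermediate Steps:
(2045/15884 - 23481/((-1*15257))) - 1*23962 = (2045*(1/15884) - 23481/(-15257)) - 23962 = (2045/15884 - 23481*(-1/15257)) - 23962 = (2045/15884 + 23481/15257) - 23962 = 1933841/1159532 - 23962 = -27782771943/1159532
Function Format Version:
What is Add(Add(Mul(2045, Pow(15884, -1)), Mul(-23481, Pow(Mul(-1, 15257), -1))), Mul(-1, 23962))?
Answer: Rational(-27782771943, 1159532) ≈ -23960.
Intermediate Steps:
Add(Add(Mul(2045, Pow(15884, -1)), Mul(-23481, Pow(Mul(-1, 15257), -1))), Mul(-1, 23962)) = Add(Add(Mul(2045, Rational(1, 15884)), Mul(-23481, Pow(-15257, -1))), -23962) = Add(Add(Rational(2045, 15884), Mul(-23481, Rational(-1, 15257))), -23962) = Add(Add(Rational(2045, 15884), Rational(23481, 15257)), -23962) = Add(Rational(1933841, 1159532), -23962) = Rational(-27782771943, 1159532)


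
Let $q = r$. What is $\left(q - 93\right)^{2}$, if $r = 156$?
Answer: $3969$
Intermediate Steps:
$q = 156$
$\left(q - 93\right)^{2} = \left(156 - 93\right)^{2} = 63^{2} = 3969$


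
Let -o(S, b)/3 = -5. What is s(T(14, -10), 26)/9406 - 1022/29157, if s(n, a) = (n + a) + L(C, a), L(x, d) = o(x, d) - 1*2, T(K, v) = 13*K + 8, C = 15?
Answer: -2935979/274250742 ≈ -0.010705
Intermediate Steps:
o(S, b) = 15 (o(S, b) = -3*(-5) = 15)
T(K, v) = 8 + 13*K
L(x, d) = 13 (L(x, d) = 15 - 1*2 = 15 - 2 = 13)
s(n, a) = 13 + a + n (s(n, a) = (n + a) + 13 = (a + n) + 13 = 13 + a + n)
s(T(14, -10), 26)/9406 - 1022/29157 = (13 + 26 + (8 + 13*14))/9406 - 1022/29157 = (13 + 26 + (8 + 182))*(1/9406) - 1022*1/29157 = (13 + 26 + 190)*(1/9406) - 1022/29157 = 229*(1/9406) - 1022/29157 = 229/9406 - 1022/29157 = -2935979/274250742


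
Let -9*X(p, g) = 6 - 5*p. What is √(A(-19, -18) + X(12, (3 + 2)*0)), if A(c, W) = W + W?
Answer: I*√30 ≈ 5.4772*I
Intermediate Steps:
X(p, g) = -⅔ + 5*p/9 (X(p, g) = -(6 - 5*p)/9 = -⅔ + 5*p/9)
A(c, W) = 2*W
√(A(-19, -18) + X(12, (3 + 2)*0)) = √(2*(-18) + (-⅔ + (5/9)*12)) = √(-36 + (-⅔ + 20/3)) = √(-36 + 6) = √(-30) = I*√30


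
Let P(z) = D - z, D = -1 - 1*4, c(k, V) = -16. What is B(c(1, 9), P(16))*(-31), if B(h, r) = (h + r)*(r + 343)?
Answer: 369334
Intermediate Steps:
D = -5 (D = -1 - 4 = -5)
P(z) = -5 - z
B(h, r) = (343 + r)*(h + r) (B(h, r) = (h + r)*(343 + r) = (343 + r)*(h + r))
B(c(1, 9), P(16))*(-31) = ((-5 - 1*16)² + 343*(-16) + 343*(-5 - 1*16) - 16*(-5 - 1*16))*(-31) = ((-5 - 16)² - 5488 + 343*(-5 - 16) - 16*(-5 - 16))*(-31) = ((-21)² - 5488 + 343*(-21) - 16*(-21))*(-31) = (441 - 5488 - 7203 + 336)*(-31) = -11914*(-31) = 369334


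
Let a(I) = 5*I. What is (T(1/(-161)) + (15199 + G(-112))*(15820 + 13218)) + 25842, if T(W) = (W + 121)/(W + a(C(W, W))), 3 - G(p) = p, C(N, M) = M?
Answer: 1334131582/3 ≈ 4.4471e+8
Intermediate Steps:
G(p) = 3 - p
T(W) = (121 + W)/(6*W) (T(W) = (W + 121)/(W + 5*W) = (121 + W)/((6*W)) = (121 + W)*(1/(6*W)) = (121 + W)/(6*W))
(T(1/(-161)) + (15199 + G(-112))*(15820 + 13218)) + 25842 = ((121 + 1/(-161))/(6*(1/(-161))) + (15199 + (3 - 1*(-112)))*(15820 + 13218)) + 25842 = ((121 - 1/161)/(6*(-1/161)) + (15199 + (3 + 112))*29038) + 25842 = ((1/6)*(-161)*(19480/161) + (15199 + 115)*29038) + 25842 = (-9740/3 + 15314*29038) + 25842 = (-9740/3 + 444687932) + 25842 = 1334054056/3 + 25842 = 1334131582/3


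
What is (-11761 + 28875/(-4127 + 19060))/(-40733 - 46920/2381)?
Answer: 418099166578/1448981738069 ≈ 0.28855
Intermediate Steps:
(-11761 + 28875/(-4127 + 19060))/(-40733 - 46920/2381) = (-11761 + 28875/14933)/(-40733 - 46920*1/2381) = (-11761 + 28875*(1/14933))/(-40733 - 46920/2381) = (-11761 + 28875/14933)/(-97032193/2381) = -175598138/14933*(-2381/97032193) = 418099166578/1448981738069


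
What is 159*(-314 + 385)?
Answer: 11289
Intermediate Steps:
159*(-314 + 385) = 159*71 = 11289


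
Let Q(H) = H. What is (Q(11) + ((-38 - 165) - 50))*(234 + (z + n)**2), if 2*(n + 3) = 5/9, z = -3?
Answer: -10457425/162 ≈ -64552.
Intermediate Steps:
n = -49/18 (n = -3 + (5/9)/2 = -3 + (5*(1/9))/2 = -3 + (1/2)*(5/9) = -3 + 5/18 = -49/18 ≈ -2.7222)
(Q(11) + ((-38 - 165) - 50))*(234 + (z + n)**2) = (11 + ((-38 - 165) - 50))*(234 + (-3 - 49/18)**2) = (11 + (-203 - 50))*(234 + (-103/18)**2) = (11 - 253)*(234 + 10609/324) = -242*86425/324 = -10457425/162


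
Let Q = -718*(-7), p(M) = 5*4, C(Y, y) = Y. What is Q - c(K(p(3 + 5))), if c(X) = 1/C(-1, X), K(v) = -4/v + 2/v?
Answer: 5027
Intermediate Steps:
p(M) = 20
K(v) = -2/v
c(X) = -1 (c(X) = 1/(-1) = -1)
Q = 5026
Q - c(K(p(3 + 5))) = 5026 - 1*(-1) = 5026 + 1 = 5027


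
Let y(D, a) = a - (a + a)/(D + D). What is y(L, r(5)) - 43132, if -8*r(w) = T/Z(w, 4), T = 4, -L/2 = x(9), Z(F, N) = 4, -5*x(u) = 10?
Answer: -1380227/32 ≈ -43132.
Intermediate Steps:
x(u) = -2 (x(u) = -⅕*10 = -2)
L = 4 (L = -2*(-2) = 4)
r(w) = -⅛ (r(w) = -1/(2*4) = -⅛*1 = -⅛)
y(D, a) = a - a/D (y(D, a) = a - 2*a/(2*D) = a - 2*a*1/(2*D) = a - a/D)
y(L, r(5)) - 43132 = (-⅛ - 1*(-⅛)/4) - 43132 = (-⅛ - 1*(-⅛)*¼) - 43132 = (-⅛ + 1/32) - 43132 = -3/32 - 43132 = -1380227/32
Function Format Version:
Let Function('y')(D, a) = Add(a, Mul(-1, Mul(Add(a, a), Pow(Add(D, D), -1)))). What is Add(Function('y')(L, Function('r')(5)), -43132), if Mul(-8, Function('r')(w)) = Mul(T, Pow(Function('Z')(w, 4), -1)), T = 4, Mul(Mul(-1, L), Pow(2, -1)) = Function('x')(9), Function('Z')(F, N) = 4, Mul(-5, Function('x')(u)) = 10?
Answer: Rational(-1380227, 32) ≈ -43132.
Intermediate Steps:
Function('x')(u) = -2 (Function('x')(u) = Mul(Rational(-1, 5), 10) = -2)
L = 4 (L = Mul(-2, -2) = 4)
Function('r')(w) = Rational(-1, 8) (Function('r')(w) = Mul(Rational(-1, 8), Mul(4, Pow(4, -1))) = Mul(Rational(-1, 8), Mul(4, Rational(1, 4))) = Mul(Rational(-1, 8), 1) = Rational(-1, 8))
Function('y')(D, a) = Add(a, Mul(-1, a, Pow(D, -1))) (Function('y')(D, a) = Add(a, Mul(-1, Mul(Mul(2, a), Pow(Mul(2, D), -1)))) = Add(a, Mul(-1, Mul(Mul(2, a), Mul(Rational(1, 2), Pow(D, -1))))) = Add(a, Mul(-1, Mul(a, Pow(D, -1)))) = Add(a, Mul(-1, a, Pow(D, -1))))
Add(Function('y')(L, Function('r')(5)), -43132) = Add(Add(Rational(-1, 8), Mul(-1, Rational(-1, 8), Pow(4, -1))), -43132) = Add(Add(Rational(-1, 8), Mul(-1, Rational(-1, 8), Rational(1, 4))), -43132) = Add(Add(Rational(-1, 8), Rational(1, 32)), -43132) = Add(Rational(-3, 32), -43132) = Rational(-1380227, 32)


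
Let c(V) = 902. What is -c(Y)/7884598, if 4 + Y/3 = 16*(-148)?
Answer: -451/3942299 ≈ -0.00011440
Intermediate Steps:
Y = -7116 (Y = -12 + 3*(16*(-148)) = -12 + 3*(-2368) = -12 - 7104 = -7116)
-c(Y)/7884598 = -902/7884598 = -1*451/3942299 = -451/3942299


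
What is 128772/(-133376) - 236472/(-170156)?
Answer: 10199535/24041024 ≈ 0.42426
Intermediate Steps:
128772/(-133376) - 236472/(-170156) = 128772*(-1/133376) - 236472*(-1/170156) = -32193/33344 + 1002/721 = 10199535/24041024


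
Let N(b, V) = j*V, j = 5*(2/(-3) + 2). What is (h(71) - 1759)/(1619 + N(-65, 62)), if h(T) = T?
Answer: -5064/6097 ≈ -0.83057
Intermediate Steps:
j = 20/3 (j = 5*(2*(-⅓) + 2) = 5*(-⅔ + 2) = 5*(4/3) = 20/3 ≈ 6.6667)
N(b, V) = 20*V/3
(h(71) - 1759)/(1619 + N(-65, 62)) = (71 - 1759)/(1619 + (20/3)*62) = -1688/(1619 + 1240/3) = -1688/6097/3 = -1688*3/6097 = -5064/6097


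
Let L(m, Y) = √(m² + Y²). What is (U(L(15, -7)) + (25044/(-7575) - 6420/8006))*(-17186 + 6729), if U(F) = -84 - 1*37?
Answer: 13223282953133/10107575 ≈ 1.3083e+6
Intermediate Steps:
L(m, Y) = √(Y² + m²)
U(F) = -121 (U(F) = -84 - 37 = -121)
(U(L(15, -7)) + (25044/(-7575) - 6420/8006))*(-17186 + 6729) = (-121 + (25044/(-7575) - 6420/8006))*(-17186 + 6729) = (-121 + (25044*(-1/7575) - 6420*1/8006))*(-10457) = (-121 + (-8348/2525 - 3210/4003))*(-10457) = (-121 - 41522294/10107575)*(-10457) = -1264538869/10107575*(-10457) = 13223282953133/10107575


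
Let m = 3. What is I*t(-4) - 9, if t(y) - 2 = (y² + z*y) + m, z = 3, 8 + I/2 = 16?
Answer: 135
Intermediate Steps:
I = 16 (I = -16 + 2*16 = -16 + 32 = 16)
t(y) = 5 + y² + 3*y (t(y) = 2 + ((y² + 3*y) + 3) = 2 + (3 + y² + 3*y) = 5 + y² + 3*y)
I*t(-4) - 9 = 16*(5 + (-4)² + 3*(-4)) - 9 = 16*(5 + 16 - 12) - 9 = 16*9 - 9 = 144 - 9 = 135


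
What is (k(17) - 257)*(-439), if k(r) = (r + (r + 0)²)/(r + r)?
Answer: 108872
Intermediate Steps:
k(r) = (r + r²)/(2*r) (k(r) = (r + r²)/((2*r)) = (r + r²)*(1/(2*r)) = (r + r²)/(2*r))
(k(17) - 257)*(-439) = ((½ + (½)*17) - 257)*(-439) = ((½ + 17/2) - 257)*(-439) = (9 - 257)*(-439) = -248*(-439) = 108872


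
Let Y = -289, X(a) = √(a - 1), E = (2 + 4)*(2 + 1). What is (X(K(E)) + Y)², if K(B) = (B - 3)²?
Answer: 83745 - 2312*√14 ≈ 75094.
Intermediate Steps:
E = 18 (E = 6*3 = 18)
K(B) = (-3 + B)²
X(a) = √(-1 + a)
(X(K(E)) + Y)² = (√(-1 + (-3 + 18)²) - 289)² = (√(-1 + 15²) - 289)² = (√(-1 + 225) - 289)² = (√224 - 289)² = (4*√14 - 289)² = (-289 + 4*√14)²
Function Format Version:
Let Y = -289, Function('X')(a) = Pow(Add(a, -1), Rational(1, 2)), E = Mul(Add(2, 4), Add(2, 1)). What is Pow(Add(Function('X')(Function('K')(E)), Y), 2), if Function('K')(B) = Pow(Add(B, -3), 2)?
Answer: Add(83745, Mul(-2312, Pow(14, Rational(1, 2)))) ≈ 75094.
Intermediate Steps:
E = 18 (E = Mul(6, 3) = 18)
Function('K')(B) = Pow(Add(-3, B), 2)
Function('X')(a) = Pow(Add(-1, a), Rational(1, 2))
Pow(Add(Function('X')(Function('K')(E)), Y), 2) = Pow(Add(Pow(Add(-1, Pow(Add(-3, 18), 2)), Rational(1, 2)), -289), 2) = Pow(Add(Pow(Add(-1, Pow(15, 2)), Rational(1, 2)), -289), 2) = Pow(Add(Pow(Add(-1, 225), Rational(1, 2)), -289), 2) = Pow(Add(Pow(224, Rational(1, 2)), -289), 2) = Pow(Add(Mul(4, Pow(14, Rational(1, 2))), -289), 2) = Pow(Add(-289, Mul(4, Pow(14, Rational(1, 2)))), 2)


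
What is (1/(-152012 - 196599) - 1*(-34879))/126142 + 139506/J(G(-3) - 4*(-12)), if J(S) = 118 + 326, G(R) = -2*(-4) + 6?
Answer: 511675309616147/1627056084194 ≈ 314.48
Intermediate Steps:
G(R) = 14 (G(R) = 8 + 6 = 14)
J(S) = 444
(1/(-152012 - 196599) - 1*(-34879))/126142 + 139506/J(G(-3) - 4*(-12)) = (1/(-152012 - 196599) - 1*(-34879))/126142 + 139506/444 = (1/(-348611) + 34879)*(1/126142) + 139506*(1/444) = (-1/348611 + 34879)*(1/126142) + 23251/74 = (12159203068/348611)*(1/126142) + 23251/74 = 6079601534/21987244381 + 23251/74 = 511675309616147/1627056084194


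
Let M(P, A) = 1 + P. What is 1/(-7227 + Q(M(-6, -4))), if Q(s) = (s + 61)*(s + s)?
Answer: -1/7787 ≈ -0.00012842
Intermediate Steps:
Q(s) = 2*s*(61 + s) (Q(s) = (61 + s)*(2*s) = 2*s*(61 + s))
1/(-7227 + Q(M(-6, -4))) = 1/(-7227 + 2*(1 - 6)*(61 + (1 - 6))) = 1/(-7227 + 2*(-5)*(61 - 5)) = 1/(-7227 + 2*(-5)*56) = 1/(-7227 - 560) = 1/(-7787) = -1/7787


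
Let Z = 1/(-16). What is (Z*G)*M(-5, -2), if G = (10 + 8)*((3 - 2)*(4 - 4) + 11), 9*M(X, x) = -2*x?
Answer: -11/2 ≈ -5.5000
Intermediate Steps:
M(X, x) = -2*x/9 (M(X, x) = (-2*x)/9 = -2*x/9)
G = 198 (G = 18*(1*0 + 11) = 18*(0 + 11) = 18*11 = 198)
Z = -1/16 ≈ -0.062500
(Z*G)*M(-5, -2) = (-1/16*198)*(-2/9*(-2)) = -99/8*4/9 = -11/2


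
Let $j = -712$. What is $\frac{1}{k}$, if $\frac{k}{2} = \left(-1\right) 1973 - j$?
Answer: $- \frac{1}{2522} \approx -0.00039651$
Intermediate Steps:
$k = -2522$ ($k = 2 \left(\left(-1\right) 1973 - -712\right) = 2 \left(-1973 + 712\right) = 2 \left(-1261\right) = -2522$)
$\frac{1}{k} = \frac{1}{-2522} = - \frac{1}{2522}$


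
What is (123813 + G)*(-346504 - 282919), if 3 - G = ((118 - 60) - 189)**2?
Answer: -67131110065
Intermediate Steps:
G = -17158 (G = 3 - ((118 - 60) - 189)**2 = 3 - (58 - 189)**2 = 3 - 1*(-131)**2 = 3 - 1*17161 = 3 - 17161 = -17158)
(123813 + G)*(-346504 - 282919) = (123813 - 17158)*(-346504 - 282919) = 106655*(-629423) = -67131110065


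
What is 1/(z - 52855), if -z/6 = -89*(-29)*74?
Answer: -1/1198819 ≈ -8.3415e-7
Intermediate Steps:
z = -1145964 (z = -6*(-89*(-29))*74 = -15486*74 = -6*190994 = -1145964)
1/(z - 52855) = 1/(-1145964 - 52855) = 1/(-1198819) = -1/1198819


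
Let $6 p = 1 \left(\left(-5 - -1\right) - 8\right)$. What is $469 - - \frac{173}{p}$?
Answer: $\frac{765}{2} \approx 382.5$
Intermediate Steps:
$p = -2$ ($p = \frac{1 \left(\left(-5 - -1\right) - 8\right)}{6} = \frac{1 \left(\left(-5 + 1\right) - 8\right)}{6} = \frac{1 \left(-4 - 8\right)}{6} = \frac{1 \left(-12\right)}{6} = \frac{1}{6} \left(-12\right) = -2$)
$469 - - \frac{173}{p} = 469 - - \frac{173}{-2} = 469 - \left(-173\right) \left(- \frac{1}{2}\right) = 469 - \frac{173}{2} = \frac{765}{2}$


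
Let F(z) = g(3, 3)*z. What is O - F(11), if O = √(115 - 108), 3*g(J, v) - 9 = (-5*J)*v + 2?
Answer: 374/3 + √7 ≈ 127.31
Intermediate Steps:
g(J, v) = 11/3 - 5*J*v/3 (g(J, v) = 3 + ((-5*J)*v + 2)/3 = 3 + (-5*J*v + 2)/3 = 3 + (2 - 5*J*v)/3 = 3 + (⅔ - 5*J*v/3) = 11/3 - 5*J*v/3)
F(z) = -34*z/3 (F(z) = (11/3 - 5/3*3*3)*z = (11/3 - 15)*z = -34*z/3)
O = √7 ≈ 2.6458
O - F(11) = √7 - (-34)*11/3 = √7 - 1*(-374/3) = √7 + 374/3 = 374/3 + √7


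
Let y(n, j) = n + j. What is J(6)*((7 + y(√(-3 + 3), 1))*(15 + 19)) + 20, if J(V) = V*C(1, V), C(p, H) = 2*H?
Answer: 19604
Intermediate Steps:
y(n, j) = j + n
J(V) = 2*V² (J(V) = V*(2*V) = 2*V²)
J(6)*((7 + y(√(-3 + 3), 1))*(15 + 19)) + 20 = (2*6²)*((7 + (1 + √(-3 + 3)))*(15 + 19)) + 20 = (2*36)*((7 + (1 + √0))*34) + 20 = 72*((7 + (1 + 0))*34) + 20 = 72*((7 + 1)*34) + 20 = 72*(8*34) + 20 = 72*272 + 20 = 19584 + 20 = 19604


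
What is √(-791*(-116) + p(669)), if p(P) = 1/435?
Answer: √17362529535/435 ≈ 302.91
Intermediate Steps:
p(P) = 1/435
√(-791*(-116) + p(669)) = √(-791*(-116) + 1/435) = √(91756 + 1/435) = √(39913861/435) = √17362529535/435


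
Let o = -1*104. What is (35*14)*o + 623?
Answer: -50337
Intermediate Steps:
o = -104
(35*14)*o + 623 = (35*14)*(-104) + 623 = 490*(-104) + 623 = -50960 + 623 = -50337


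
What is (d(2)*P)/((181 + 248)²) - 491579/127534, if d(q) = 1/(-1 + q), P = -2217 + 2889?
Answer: -248994457/64659738 ≈ -3.8508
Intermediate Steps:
P = 672
(d(2)*P)/((181 + 248)²) - 491579/127534 = (672/(-1 + 2))/((181 + 248)²) - 491579/127534 = (672/1)/(429²) - 491579*1/127534 = (1*672)/184041 - 44689/11594 = 672*(1/184041) - 44689/11594 = 224/61347 - 44689/11594 = -248994457/64659738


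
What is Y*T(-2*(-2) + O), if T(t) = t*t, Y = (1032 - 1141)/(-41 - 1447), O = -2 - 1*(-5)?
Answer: 5341/1488 ≈ 3.5894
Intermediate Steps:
O = 3 (O = -2 + 5 = 3)
Y = 109/1488 (Y = -109/(-1488) = -109*(-1/1488) = 109/1488 ≈ 0.073253)
T(t) = t²
Y*T(-2*(-2) + O) = 109*(-2*(-2) + 3)²/1488 = 109*(4 + 3)²/1488 = (109/1488)*7² = (109/1488)*49 = 5341/1488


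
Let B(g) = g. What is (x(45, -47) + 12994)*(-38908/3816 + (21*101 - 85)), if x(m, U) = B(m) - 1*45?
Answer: 12556212649/477 ≈ 2.6323e+7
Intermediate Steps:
x(m, U) = -45 + m (x(m, U) = m - 1*45 = m - 45 = -45 + m)
(x(45, -47) + 12994)*(-38908/3816 + (21*101 - 85)) = ((-45 + 45) + 12994)*(-38908/3816 + (21*101 - 85)) = (0 + 12994)*(-38908*1/3816 + (2121 - 85)) = 12994*(-9727/954 + 2036) = 12994*(1932617/954) = 12556212649/477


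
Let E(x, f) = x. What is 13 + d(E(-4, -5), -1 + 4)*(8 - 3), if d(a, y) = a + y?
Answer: 8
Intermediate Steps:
13 + d(E(-4, -5), -1 + 4)*(8 - 3) = 13 + (-4 + (-1 + 4))*(8 - 3) = 13 + (-4 + 3)*5 = 13 - 1*5 = 13 - 5 = 8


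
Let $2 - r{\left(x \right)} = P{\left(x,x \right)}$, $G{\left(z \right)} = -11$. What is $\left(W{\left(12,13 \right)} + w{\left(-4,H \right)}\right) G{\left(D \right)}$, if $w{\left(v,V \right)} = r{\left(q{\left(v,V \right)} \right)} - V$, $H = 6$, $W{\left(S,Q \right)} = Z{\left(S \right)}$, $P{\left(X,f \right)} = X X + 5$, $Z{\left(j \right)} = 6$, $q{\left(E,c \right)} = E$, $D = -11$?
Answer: $209$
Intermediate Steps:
$P{\left(X,f \right)} = 5 + X^{2}$ ($P{\left(X,f \right)} = X^{2} + 5 = 5 + X^{2}$)
$r{\left(x \right)} = -3 - x^{2}$ ($r{\left(x \right)} = 2 - \left(5 + x^{2}\right) = -3 - x^{2}$)
$W{\left(S,Q \right)} = 6$
$w{\left(v,V \right)} = -3 - V - v^{2}$ ($w{\left(v,V \right)} = \left(-3 - v^{2}\right) - V = -3 - V - v^{2}$)
$\left(W{\left(12,13 \right)} + w{\left(-4,H \right)}\right) G{\left(D \right)} = \left(6 - 25\right) \left(-11\right) = \left(-19\right) \left(-11\right) = 209$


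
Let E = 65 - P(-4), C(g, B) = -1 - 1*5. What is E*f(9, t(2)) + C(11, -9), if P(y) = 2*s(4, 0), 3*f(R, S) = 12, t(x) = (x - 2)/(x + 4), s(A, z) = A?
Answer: 222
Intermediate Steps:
C(g, B) = -6 (C(g, B) = -1 - 5 = -6)
t(x) = (-2 + x)/(4 + x)
f(R, S) = 4 (f(R, S) = (⅓)*12 = 4)
P(y) = 8 (P(y) = 2*4 = 8)
E = 57 (E = 65 - 1*8 = 65 - 8 = 57)
E*f(9, t(2)) + C(11, -9) = 57*4 - 6 = 228 - 6 = 222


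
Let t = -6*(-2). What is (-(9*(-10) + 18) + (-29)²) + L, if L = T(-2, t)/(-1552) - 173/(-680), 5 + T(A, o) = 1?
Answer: 60238431/65960 ≈ 913.26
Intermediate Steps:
t = 12
T(A, o) = -4 (T(A, o) = -5 + 1 = -4)
L = 16951/65960 (L = -4/(-1552) - 173/(-680) = -4*(-1/1552) - 173*(-1/680) = 1/388 + 173/680 = 16951/65960 ≈ 0.25699)
(-(9*(-10) + 18) + (-29)²) + L = (-(9*(-10) + 18) + (-29)²) + 16951/65960 = (-(-90 + 18) + 841) + 16951/65960 = (-1*(-72) + 841) + 16951/65960 = (72 + 841) + 16951/65960 = 913 + 16951/65960 = 60238431/65960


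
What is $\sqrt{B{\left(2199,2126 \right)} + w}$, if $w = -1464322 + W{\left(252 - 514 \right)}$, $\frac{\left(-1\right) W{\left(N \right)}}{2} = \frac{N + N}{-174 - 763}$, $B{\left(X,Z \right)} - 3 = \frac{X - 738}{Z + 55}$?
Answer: $\frac{i \sqrt{679491195999365542}}{681199} \approx 1210.1 i$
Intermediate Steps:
$B{\left(X,Z \right)} = 3 + \frac{-738 + X}{55 + Z}$ ($B{\left(X,Z \right)} = 3 + \frac{X - 738}{Z + 55} = 3 + \frac{-738 + X}{55 + Z}$)
$W{\left(N \right)} = \frac{4 N}{937}$ ($W{\left(N \right)} = - 2 \frac{N + N}{-174 - 763} = - 2 \frac{2 N}{-937} = - 2 \cdot 2 N \left(- \frac{1}{937}\right) = - 2 \left(- \frac{2 N}{937}\right) = \frac{4 N}{937}$)
$w = - \frac{1372070762}{937}$ ($w = -1464322 + \frac{4 \left(252 - 514\right)}{937} = -1464322 + \frac{4}{937} \left(-262\right) = -1464322 - \frac{1048}{937} = - \frac{1372070762}{937} \approx -1.4643 \cdot 10^{6}$)
$\sqrt{B{\left(2199,2126 \right)} + w} = \sqrt{\frac{-573 + 2199 + 3 \cdot 2126}{55 + 2126} - \frac{1372070762}{937}} = \sqrt{\frac{-573 + 2199 + 6378}{2181} - \frac{1372070762}{937}} = \sqrt{\frac{1}{2181} \cdot 8004 - \frac{1372070762}{937}} = \sqrt{\frac{2668}{727} - \frac{1372070762}{937}} = \sqrt{- \frac{997492944058}{681199}} = \frac{i \sqrt{679491195999365542}}{681199}$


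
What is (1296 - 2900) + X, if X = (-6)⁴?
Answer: -308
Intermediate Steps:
X = 1296
(1296 - 2900) + X = (1296 - 2900) + 1296 = -1604 + 1296 = -308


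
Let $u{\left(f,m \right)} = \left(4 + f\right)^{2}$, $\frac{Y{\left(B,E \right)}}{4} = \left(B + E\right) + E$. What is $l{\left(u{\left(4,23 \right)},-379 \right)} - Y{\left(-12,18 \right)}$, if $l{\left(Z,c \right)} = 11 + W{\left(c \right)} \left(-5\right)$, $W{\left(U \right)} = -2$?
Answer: $-75$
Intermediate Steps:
$Y{\left(B,E \right)} = 4 B + 8 E$ ($Y{\left(B,E \right)} = 4 \left(\left(B + E\right) + E\right) = 4 \left(B + 2 E\right) = 4 B + 8 E$)
$l{\left(Z,c \right)} = 21$ ($l{\left(Z,c \right)} = 11 - -10 = 11 + 10 = 21$)
$l{\left(u{\left(4,23 \right)},-379 \right)} - Y{\left(-12,18 \right)} = 21 - \left(4 \left(-12\right) + 8 \cdot 18\right) = 21 - \left(-48 + 144\right) = 21 - 96 = -75$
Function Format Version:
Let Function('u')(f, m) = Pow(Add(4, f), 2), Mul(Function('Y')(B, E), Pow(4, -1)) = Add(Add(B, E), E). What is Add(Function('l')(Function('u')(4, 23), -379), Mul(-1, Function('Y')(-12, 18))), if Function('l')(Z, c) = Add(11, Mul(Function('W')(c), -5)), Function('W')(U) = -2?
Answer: -75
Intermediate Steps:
Function('Y')(B, E) = Add(Mul(4, B), Mul(8, E)) (Function('Y')(B, E) = Mul(4, Add(Add(B, E), E)) = Mul(4, Add(B, Mul(2, E))) = Add(Mul(4, B), Mul(8, E)))
Function('l')(Z, c) = 21 (Function('l')(Z, c) = Add(11, Mul(-2, -5)) = Add(11, 10) = 21)
Add(Function('l')(Function('u')(4, 23), -379), Mul(-1, Function('Y')(-12, 18))) = Add(21, Mul(-1, Add(Mul(4, -12), Mul(8, 18)))) = Add(21, Mul(-1, Add(-48, 144))) = Add(21, Mul(-1, 96)) = Add(21, -96) = -75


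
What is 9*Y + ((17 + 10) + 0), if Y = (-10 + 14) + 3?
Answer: 90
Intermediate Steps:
Y = 7 (Y = 4 + 3 = 7)
9*Y + ((17 + 10) + 0) = 9*7 + ((17 + 10) + 0) = 63 + (27 + 0) = 63 + 27 = 90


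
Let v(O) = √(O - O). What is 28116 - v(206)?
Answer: 28116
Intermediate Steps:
v(O) = 0 (v(O) = √0 = 0)
28116 - v(206) = 28116 - 1*0 = 28116 + 0 = 28116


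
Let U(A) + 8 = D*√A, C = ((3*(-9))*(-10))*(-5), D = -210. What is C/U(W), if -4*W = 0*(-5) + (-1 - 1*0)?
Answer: 1350/113 ≈ 11.947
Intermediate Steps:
W = ¼ (W = -(0*(-5) + (-1 - 1*0))/4 = -(0 + (-1 + 0))/4 = -(0 - 1)/4 = -¼*(-1) = ¼ ≈ 0.25000)
C = -1350 (C = -27*(-10)*(-5) = 270*(-5) = -1350)
U(A) = -8 - 210*√A
C/U(W) = -1350/(-8 - 210*√(¼)) = -1350/(-8 - 210*½) = -1350/(-8 - 105) = -1350/(-113) = -1350*(-1/113) = 1350/113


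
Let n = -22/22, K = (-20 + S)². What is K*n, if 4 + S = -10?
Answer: -1156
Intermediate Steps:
S = -14 (S = -4 - 10 = -14)
K = 1156 (K = (-20 - 14)² = (-34)² = 1156)
n = -1 (n = -22*1/22 = -1)
K*n = 1156*(-1) = -1156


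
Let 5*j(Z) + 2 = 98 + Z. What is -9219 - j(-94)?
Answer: -46097/5 ≈ -9219.4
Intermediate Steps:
j(Z) = 96/5 + Z/5 (j(Z) = -2/5 + (98 + Z)/5 = -2/5 + (98/5 + Z/5) = 96/5 + Z/5)
-9219 - j(-94) = -9219 - (96/5 + (1/5)*(-94)) = -9219 - (96/5 - 94/5) = -9219 - 1*2/5 = -9219 - 2/5 = -46097/5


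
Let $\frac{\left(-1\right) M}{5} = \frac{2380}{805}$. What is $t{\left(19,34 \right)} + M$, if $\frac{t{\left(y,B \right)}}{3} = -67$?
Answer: $- \frac{4963}{23} \approx -215.78$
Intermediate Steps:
$M = - \frac{340}{23}$ ($M = - 5 \cdot \frac{2380}{805} = - 5 \cdot 2380 \cdot \frac{1}{805} = \left(-5\right) \frac{68}{23} = - \frac{340}{23} \approx -14.783$)
$t{\left(y,B \right)} = -201$ ($t{\left(y,B \right)} = 3 \left(-67\right) = -201$)
$t{\left(19,34 \right)} + M = -201 - \frac{340}{23} = - \frac{4963}{23}$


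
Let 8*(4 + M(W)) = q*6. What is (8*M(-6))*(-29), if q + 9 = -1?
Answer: 2668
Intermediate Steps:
q = -10 (q = -9 - 1 = -10)
M(W) = -23/2 (M(W) = -4 + (-10*6)/8 = -4 + (⅛)*(-60) = -4 - 15/2 = -23/2)
(8*M(-6))*(-29) = (8*(-23/2))*(-29) = -92*(-29) = 2668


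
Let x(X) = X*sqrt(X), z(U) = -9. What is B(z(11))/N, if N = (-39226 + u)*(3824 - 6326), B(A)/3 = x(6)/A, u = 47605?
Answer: sqrt(6)/10482129 ≈ 2.3368e-7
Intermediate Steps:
x(X) = X**(3/2)
B(A) = 18*sqrt(6)/A (B(A) = 3*(6**(3/2)/A) = 3*((6*sqrt(6))/A) = 3*(6*sqrt(6)/A) = 18*sqrt(6)/A)
N = -20964258 (N = (-39226 + 47605)*(3824 - 6326) = 8379*(-2502) = -20964258)
B(z(11))/N = (18*sqrt(6)/(-9))/(-20964258) = (18*sqrt(6)*(-1/9))*(-1/20964258) = -2*sqrt(6)*(-1/20964258) = sqrt(6)/10482129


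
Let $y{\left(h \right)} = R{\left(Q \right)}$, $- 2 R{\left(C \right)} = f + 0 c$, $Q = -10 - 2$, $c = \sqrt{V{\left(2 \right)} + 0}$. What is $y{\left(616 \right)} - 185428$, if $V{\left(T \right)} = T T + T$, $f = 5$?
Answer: $- \frac{370861}{2} \approx -1.8543 \cdot 10^{5}$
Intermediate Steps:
$V{\left(T \right)} = T + T^{2}$ ($V{\left(T \right)} = T^{2} + T = T + T^{2}$)
$c = \sqrt{6}$ ($c = \sqrt{2 \left(1 + 2\right) + 0} = \sqrt{2 \cdot 3 + 0} = \sqrt{6 + 0} = \sqrt{6} \approx 2.4495$)
$Q = -12$ ($Q = -10 - 2 = -12$)
$R{\left(C \right)} = - \frac{5}{2}$ ($R{\left(C \right)} = - \frac{5 + 0 \sqrt{6}}{2} = - \frac{5 + 0}{2} = \left(- \frac{1}{2}\right) 5 = - \frac{5}{2}$)
$y{\left(h \right)} = - \frac{5}{2}$
$y{\left(616 \right)} - 185428 = - \frac{5}{2} - 185428 = - \frac{370861}{2}$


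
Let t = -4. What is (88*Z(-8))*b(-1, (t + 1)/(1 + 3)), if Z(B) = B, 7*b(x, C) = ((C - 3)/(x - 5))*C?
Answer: 330/7 ≈ 47.143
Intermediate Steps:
b(x, C) = C*(-3 + C)/(7*(-5 + x)) (b(x, C) = (((C - 3)/(x - 5))*C)/7 = (((-3 + C)/(-5 + x))*C)/7 = (C*(-3 + C)/(-5 + x))/7 = C*(-3 + C)/(7*(-5 + x)))
(88*Z(-8))*b(-1, (t + 1)/(1 + 3)) = (88*(-8))*(((-4 + 1)/(1 + 3))*(-3 + (-4 + 1)/(1 + 3))/(7*(-5 - 1))) = -704*(-3/4)*(-3 - 3/4)/(7*(-6)) = -704*(-3*¼)*(-1)*(-3 - 3*¼)/(7*6) = -704*(-3)*(-1)*(-3 - ¾)/(7*4*6) = -704*(-3)*(-1)*(-15)/(7*4*6*4) = -704*(-15/224) = 330/7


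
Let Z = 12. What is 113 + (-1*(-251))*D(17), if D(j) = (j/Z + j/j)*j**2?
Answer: 2104987/12 ≈ 1.7542e+5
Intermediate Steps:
D(j) = j**2*(1 + j/12) (D(j) = (j/12 + j/j)*j**2 = (j*(1/12) + 1)*j**2 = (j/12 + 1)*j**2 = (1 + j/12)*j**2 = j**2*(1 + j/12))
113 + (-1*(-251))*D(17) = 113 + (-1*(-251))*((1/12)*17**2*(12 + 17)) = 113 + 251*((1/12)*289*29) = 113 + 251*(8381/12) = 113 + 2103631/12 = 2104987/12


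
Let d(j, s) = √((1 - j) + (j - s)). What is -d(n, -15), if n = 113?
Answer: -4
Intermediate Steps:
d(j, s) = √(1 - s)
-d(n, -15) = -√(1 - 1*(-15)) = -√(1 + 15) = -√16 = -1*4 = -4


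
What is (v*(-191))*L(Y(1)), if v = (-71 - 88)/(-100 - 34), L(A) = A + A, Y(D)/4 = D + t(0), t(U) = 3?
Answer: -485904/67 ≈ -7252.3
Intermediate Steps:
Y(D) = 12 + 4*D (Y(D) = 4*(D + 3) = 4*(3 + D) = 12 + 4*D)
L(A) = 2*A
v = 159/134 (v = -159/(-134) = -159*(-1/134) = 159/134 ≈ 1.1866)
(v*(-191))*L(Y(1)) = ((159/134)*(-191))*(2*(12 + 4*1)) = -30369*(12 + 4)/67 = -30369*16/67 = -30369/134*32 = -485904/67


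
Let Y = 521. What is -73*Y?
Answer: -38033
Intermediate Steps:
-73*Y = -73/(1/521) = -73/1/521 = -73*521 = -38033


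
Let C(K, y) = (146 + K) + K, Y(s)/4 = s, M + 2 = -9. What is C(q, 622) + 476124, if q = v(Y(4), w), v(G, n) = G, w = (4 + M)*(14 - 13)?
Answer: 476302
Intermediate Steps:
M = -11 (M = -2 - 9 = -11)
w = -7 (w = (4 - 11)*(14 - 13) = -7*1 = -7)
Y(s) = 4*s
q = 16 (q = 4*4 = 16)
C(K, y) = 146 + 2*K
C(q, 622) + 476124 = (146 + 2*16) + 476124 = (146 + 32) + 476124 = 178 + 476124 = 476302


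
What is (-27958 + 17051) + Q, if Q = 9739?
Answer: -1168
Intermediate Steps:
(-27958 + 17051) + Q = (-27958 + 17051) + 9739 = -10907 + 9739 = -1168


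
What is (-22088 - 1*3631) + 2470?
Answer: -23249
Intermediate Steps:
(-22088 - 1*3631) + 2470 = (-22088 - 3631) + 2470 = -25719 + 2470 = -23249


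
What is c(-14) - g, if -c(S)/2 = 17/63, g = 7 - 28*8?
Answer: 13637/63 ≈ 216.46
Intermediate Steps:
g = -217 (g = 7 - 224 = -217)
c(S) = -34/63
c(-14) - g = -34/63 - 1*(-217) = -34/63 + 217 = 13637/63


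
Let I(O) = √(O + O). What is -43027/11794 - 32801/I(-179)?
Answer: -43027/11794 + 32801*I*√358/358 ≈ -3.6482 + 1733.6*I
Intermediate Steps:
I(O) = √2*√O (I(O) = √(2*O) = √2*√O)
-43027/11794 - 32801/I(-179) = -43027/11794 - 32801*(-I*√358/358) = -43027/11794 - (-32801)*I*√358/358 = -43027/11794 + 32801*I*√358/358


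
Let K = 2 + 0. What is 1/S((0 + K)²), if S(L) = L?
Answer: ¼ ≈ 0.25000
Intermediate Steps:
K = 2
1/S((0 + K)²) = 1/((0 + 2)²) = 1/(2²) = 1/4 = ¼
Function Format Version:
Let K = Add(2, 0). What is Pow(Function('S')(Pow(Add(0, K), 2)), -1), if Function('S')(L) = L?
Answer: Rational(1, 4) ≈ 0.25000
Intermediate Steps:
K = 2
Pow(Function('S')(Pow(Add(0, K), 2)), -1) = Pow(Pow(Add(0, 2), 2), -1) = Pow(Pow(2, 2), -1) = Pow(4, -1) = Rational(1, 4)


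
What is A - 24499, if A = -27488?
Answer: -51987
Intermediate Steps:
A - 24499 = -27488 - 24499 = -51987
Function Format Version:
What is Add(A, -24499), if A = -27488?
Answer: -51987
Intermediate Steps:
Add(A, -24499) = Add(-27488, -24499) = -51987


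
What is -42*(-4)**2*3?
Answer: -2016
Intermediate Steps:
-42*(-4)**2*3 = -42*16*3 = -672*3 = -2016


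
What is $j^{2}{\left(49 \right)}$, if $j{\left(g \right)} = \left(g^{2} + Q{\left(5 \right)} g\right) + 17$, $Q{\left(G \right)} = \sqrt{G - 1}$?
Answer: $6330256$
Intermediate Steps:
$Q{\left(G \right)} = \sqrt{-1 + G}$
$j{\left(g \right)} = 17 + g^{2} + 2 g$ ($j{\left(g \right)} = \left(g^{2} + \sqrt{-1 + 5} g\right) + 17 = \left(g^{2} + \sqrt{4} g\right) + 17 = \left(g^{2} + 2 g\right) + 17 = 17 + g^{2} + 2 g$)
$j^{2}{\left(49 \right)} = \left(17 + 49^{2} + 2 \cdot 49\right)^{2} = \left(17 + 2401 + 98\right)^{2} = 2516^{2} = 6330256$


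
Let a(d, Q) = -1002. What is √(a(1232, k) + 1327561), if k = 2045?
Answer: √1326559 ≈ 1151.8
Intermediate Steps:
√(a(1232, k) + 1327561) = √(-1002 + 1327561) = √1326559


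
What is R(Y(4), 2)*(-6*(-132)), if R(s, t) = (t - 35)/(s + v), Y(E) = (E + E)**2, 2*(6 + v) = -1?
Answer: -52272/115 ≈ -454.54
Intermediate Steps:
v = -13/2 (v = -6 + (1/2)*(-1) = -6 - 1/2 = -13/2 ≈ -6.5000)
Y(E) = 4*E**2 (Y(E) = (2*E)**2 = 4*E**2)
R(s, t) = (-35 + t)/(-13/2 + s) (R(s, t) = (t - 35)/(s - 13/2) = (-35 + t)/(-13/2 + s))
R(Y(4), 2)*(-6*(-132)) = (2*(-35 + 2)/(-13 + 2*(4*4**2)))*(-6*(-132)) = (2*(-33)/(-13 + 2*(4*16)))*792 = (2*(-33)/(-13 + 2*64))*792 = (2*(-33)/(-13 + 128))*792 = (2*(-33)/115)*792 = (2*(1/115)*(-33))*792 = -66/115*792 = -52272/115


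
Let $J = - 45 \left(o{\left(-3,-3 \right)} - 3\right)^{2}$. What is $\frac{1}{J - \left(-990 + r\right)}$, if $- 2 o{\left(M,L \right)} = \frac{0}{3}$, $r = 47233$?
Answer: $- \frac{1}{46648} \approx -2.1437 \cdot 10^{-5}$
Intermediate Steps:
$o{\left(M,L \right)} = 0$ ($o{\left(M,L \right)} = - \frac{0 \cdot \frac{1}{3}}{2} = \left(- \frac{1}{2}\right) 0 = 0$)
$J = -405$ ($J = - 45 \left(0 - 3\right)^{2} = - 45 \left(-3\right)^{2} = \left(-45\right) 9 = -405$)
$\frac{1}{J - \left(-990 + r\right)} = \frac{1}{-405 + \left(990 - 47233\right)} = \frac{1}{-405 - 46243} = \frac{1}{-46648} = - \frac{1}{46648}$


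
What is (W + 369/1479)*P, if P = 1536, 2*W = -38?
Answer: -14198784/493 ≈ -28801.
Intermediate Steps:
W = -19 (W = (½)*(-38) = -19)
(W + 369/1479)*P = (-19 + 369/1479)*1536 = (-19 + 369*(1/1479))*1536 = (-19 + 123/493)*1536 = -9244/493*1536 = -14198784/493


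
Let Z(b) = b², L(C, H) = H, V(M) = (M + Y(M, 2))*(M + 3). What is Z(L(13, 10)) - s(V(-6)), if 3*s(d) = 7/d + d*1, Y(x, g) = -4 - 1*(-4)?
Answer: 5069/54 ≈ 93.870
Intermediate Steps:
Y(x, g) = 0 (Y(x, g) = -4 + 4 = 0)
V(M) = M*(3 + M) (V(M) = (M + 0)*(M + 3) = M*(3 + M))
s(d) = d/3 + 7/(3*d) (s(d) = (7/d + d*1)/3 = (7/d + d)/3 = (d + 7/d)/3 = d/3 + 7/(3*d))
Z(L(13, 10)) - s(V(-6)) = 10² - (7 + (-6*(3 - 6))²)/(3*((-6*(3 - 6)))) = 100 - (7 + (-6*(-3))²)/(3*((-6*(-3)))) = 100 - (7 + 18²)/(3*18) = 100 - (7 + 324)/(3*18) = 100 - 331/(3*18) = 100 - 1*331/54 = 100 - 331/54 = 5069/54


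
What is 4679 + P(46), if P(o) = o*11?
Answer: 5185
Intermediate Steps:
P(o) = 11*o
4679 + P(46) = 4679 + 11*46 = 4679 + 506 = 5185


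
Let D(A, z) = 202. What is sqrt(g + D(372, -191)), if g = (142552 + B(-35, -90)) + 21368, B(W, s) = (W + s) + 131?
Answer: 4*sqrt(10258) ≈ 405.13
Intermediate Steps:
B(W, s) = 131 + W + s
g = 163926 (g = (142552 + (131 - 35 - 90)) + 21368 = (142552 + 6) + 21368 = 142558 + 21368 = 163926)
sqrt(g + D(372, -191)) = sqrt(163926 + 202) = sqrt(164128) = 4*sqrt(10258)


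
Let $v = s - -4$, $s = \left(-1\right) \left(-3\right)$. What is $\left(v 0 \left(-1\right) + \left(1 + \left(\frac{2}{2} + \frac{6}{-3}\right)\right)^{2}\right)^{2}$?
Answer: $0$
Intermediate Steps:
$s = 3$
$v = 7$ ($v = 3 - -4 = 3 + 4 = 7$)
$\left(v 0 \left(-1\right) + \left(1 + \left(\frac{2}{2} + \frac{6}{-3}\right)\right)^{2}\right)^{2} = \left(7 \cdot 0 \left(-1\right) + \left(1 + \left(\frac{2}{2} + \frac{6}{-3}\right)\right)^{2}\right)^{2} = \left(0 \left(-1\right) + \left(1 + \left(2 \cdot \frac{1}{2} + 6 \left(- \frac{1}{3}\right)\right)\right)^{2}\right)^{2} = \left(0 + \left(1 + \left(1 - 2\right)\right)^{2}\right)^{2} = \left(0 + \left(1 - 1\right)^{2}\right)^{2} = \left(0 + 0^{2}\right)^{2} = \left(0 + 0\right)^{2} = 0^{2} = 0$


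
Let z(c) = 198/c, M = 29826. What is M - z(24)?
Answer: 119271/4 ≈ 29818.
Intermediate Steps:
M - z(24) = 29826 - 198/24 = 29826 - 1*33/4 = 29826 - 33/4 = 119271/4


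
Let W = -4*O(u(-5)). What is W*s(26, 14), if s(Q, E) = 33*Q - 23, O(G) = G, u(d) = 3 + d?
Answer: 6680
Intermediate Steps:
s(Q, E) = -23 + 33*Q
W = 8 (W = -4*(3 - 5) = -4*(-2) = 8)
W*s(26, 14) = 8*(-23 + 33*26) = 8*(-23 + 858) = 8*835 = 6680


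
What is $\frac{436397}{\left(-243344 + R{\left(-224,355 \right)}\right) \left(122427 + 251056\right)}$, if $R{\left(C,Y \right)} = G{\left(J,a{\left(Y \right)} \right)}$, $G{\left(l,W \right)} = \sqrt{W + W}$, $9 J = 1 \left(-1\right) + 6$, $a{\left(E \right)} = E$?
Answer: $- \frac{53097295784}{11058140990091679} - \frac{436397 \sqrt{710}}{22116281980183358} \approx -4.8022 \cdot 10^{-6}$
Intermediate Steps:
$J = \frac{5}{9}$ ($J = \frac{1 \left(-1\right) + 6}{9} = \frac{-1 + 6}{9} = \frac{1}{9} \cdot 5 = \frac{5}{9} \approx 0.55556$)
$G{\left(l,W \right)} = \sqrt{2} \sqrt{W}$ ($G{\left(l,W \right)} = \sqrt{2 W} = \sqrt{2} \sqrt{W}$)
$R{\left(C,Y \right)} = \sqrt{2} \sqrt{Y}$
$\frac{436397}{\left(-243344 + R{\left(-224,355 \right)}\right) \left(122427 + 251056\right)} = \frac{436397}{\left(-243344 + \sqrt{2} \sqrt{355}\right) \left(122427 + 251056\right)} = \frac{436397}{\left(-243344 + \sqrt{710}\right) 373483} = \frac{436397}{-90884847152 + 373483 \sqrt{710}}$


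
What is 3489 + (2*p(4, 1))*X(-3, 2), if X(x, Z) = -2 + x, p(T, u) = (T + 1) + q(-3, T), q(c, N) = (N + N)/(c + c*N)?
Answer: 10333/3 ≈ 3444.3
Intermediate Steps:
q(c, N) = 2*N/(c + N*c) (q(c, N) = (2*N)/(c + N*c) = 2*N/(c + N*c))
p(T, u) = 1 + T - 2*T/(3*(1 + T)) (p(T, u) = (T + 1) + 2*T/(-3*(1 + T)) = (1 + T) + 2*T*(-1/3)/(1 + T) = (1 + T) - 2*T/(3*(1 + T)) = 1 + T - 2*T/(3*(1 + T)))
3489 + (2*p(4, 1))*X(-3, 2) = 3489 + (2*(1 + 4 - 2*4/(3 + 3*4)))*(-2 - 3) = 3489 + (2*(1 + 4 - 2*4/(3 + 12)))*(-5) = 3489 + (2*(1 + 4 - 2*4/15))*(-5) = 3489 + (2*(1 + 4 - 2*4*1/15))*(-5) = 3489 + (2*(1 + 4 - 8/15))*(-5) = 3489 + (2*(67/15))*(-5) = 3489 + (134/15)*(-5) = 3489 - 134/3 = 10333/3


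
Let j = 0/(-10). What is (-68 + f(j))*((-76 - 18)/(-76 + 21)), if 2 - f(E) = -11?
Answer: -94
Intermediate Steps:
j = 0 (j = 0*(-⅒) = 0)
f(E) = 13 (f(E) = 2 - 1*(-11) = 2 + 11 = 13)
(-68 + f(j))*((-76 - 18)/(-76 + 21)) = (-68 + 13)*((-76 - 18)/(-76 + 21)) = -(-5170)/(-55) = -(-5170)*(-1)/55 = -55*94/55 = -94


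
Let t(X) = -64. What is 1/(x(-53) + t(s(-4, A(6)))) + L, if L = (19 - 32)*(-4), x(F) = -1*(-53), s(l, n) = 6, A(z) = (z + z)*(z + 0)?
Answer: 571/11 ≈ 51.909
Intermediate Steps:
A(z) = 2*z**2 (A(z) = (2*z)*z = 2*z**2)
x(F) = 53
L = 52 (L = -13*(-4) = 52)
1/(x(-53) + t(s(-4, A(6)))) + L = 1/(53 - 64) + 52 = 1/(-11) + 52 = -1/11 + 52 = 571/11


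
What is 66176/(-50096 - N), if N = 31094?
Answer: -33088/40595 ≈ -0.81508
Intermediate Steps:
66176/(-50096 - N) = 66176/(-50096 - 1*31094) = 66176/(-50096 - 31094) = 66176/(-81190) = 66176*(-1/81190) = -33088/40595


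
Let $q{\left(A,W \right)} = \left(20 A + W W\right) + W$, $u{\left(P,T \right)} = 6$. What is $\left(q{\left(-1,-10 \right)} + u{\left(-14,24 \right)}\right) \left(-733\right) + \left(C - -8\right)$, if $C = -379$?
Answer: $-56079$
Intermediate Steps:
$q{\left(A,W \right)} = W + W^{2} + 20 A$ ($q{\left(A,W \right)} = \left(20 A + W^{2}\right) + W = \left(W^{2} + 20 A\right) + W = W + W^{2} + 20 A$)
$\left(q{\left(-1,-10 \right)} + u{\left(-14,24 \right)}\right) \left(-733\right) + \left(C - -8\right) = \left(\left(-10 + \left(-10\right)^{2} + 20 \left(-1\right)\right) + 6\right) \left(-733\right) - 371 = \left(\left(-10 + 100 - 20\right) + 6\right) \left(-733\right) + \left(-379 + 8\right) = \left(70 + 6\right) \left(-733\right) - 371 = 76 \left(-733\right) - 371 = -55708 - 371 = -56079$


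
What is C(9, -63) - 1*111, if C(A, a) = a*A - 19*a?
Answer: 519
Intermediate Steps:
C(A, a) = -19*a + A*a (C(A, a) = A*a - 19*a = -19*a + A*a)
C(9, -63) - 1*111 = -63*(-19 + 9) - 1*111 = -63*(-10) - 111 = 630 - 111 = 519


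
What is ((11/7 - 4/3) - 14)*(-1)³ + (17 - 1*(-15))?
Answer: 961/21 ≈ 45.762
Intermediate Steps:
((11/7 - 4/3) - 14)*(-1)³ + (17 - 1*(-15)) = ((11*(⅐) - 4*⅓) - 14)*(-1) + (17 + 15) = ((11/7 - 4/3) - 14)*(-1) + 32 = (5/21 - 14)*(-1) + 32 = -289/21*(-1) + 32 = 289/21 + 32 = 961/21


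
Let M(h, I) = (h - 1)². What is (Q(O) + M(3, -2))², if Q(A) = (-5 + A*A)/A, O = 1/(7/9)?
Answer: 7744/3969 ≈ 1.9511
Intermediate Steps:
M(h, I) = (-1 + h)²
O = 9/7 (O = 1/(7*(⅑)) = 1/(7/9) = 9/7 ≈ 1.2857)
Q(A) = (-5 + A²)/A
(Q(O) + M(3, -2))² = ((9/7 - 5/9/7) + (-1 + 3)²)² = ((9/7 - 5*7/9) + 2²)² = ((9/7 - 35/9) + 4)² = (-164/63 + 4)² = (88/63)² = 7744/3969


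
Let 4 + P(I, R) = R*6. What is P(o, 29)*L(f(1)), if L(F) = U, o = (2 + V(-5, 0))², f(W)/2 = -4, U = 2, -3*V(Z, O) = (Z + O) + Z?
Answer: 340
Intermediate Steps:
V(Z, O) = -2*Z/3 - O/3 (V(Z, O) = -((Z + O) + Z)/3 = -((O + Z) + Z)/3 = -(O + 2*Z)/3 = -2*Z/3 - O/3)
f(W) = -8 (f(W) = 2*(-4) = -8)
o = 256/9 (o = (2 + (-⅔*(-5) - ⅓*0))² = (2 + (10/3 + 0))² = (2 + 10/3)² = (16/3)² = 256/9 ≈ 28.444)
L(F) = 2
P(I, R) = -4 + 6*R (P(I, R) = -4 + R*6 = -4 + 6*R)
P(o, 29)*L(f(1)) = (-4 + 6*29)*2 = (-4 + 174)*2 = 170*2 = 340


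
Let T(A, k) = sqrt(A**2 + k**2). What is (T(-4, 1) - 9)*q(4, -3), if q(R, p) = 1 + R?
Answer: -45 + 5*sqrt(17) ≈ -24.384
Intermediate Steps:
(T(-4, 1) - 9)*q(4, -3) = (sqrt((-4)**2 + 1**2) - 9)*(1 + 4) = (sqrt(16 + 1) - 9)*5 = (sqrt(17) - 9)*5 = (-9 + sqrt(17))*5 = -45 + 5*sqrt(17)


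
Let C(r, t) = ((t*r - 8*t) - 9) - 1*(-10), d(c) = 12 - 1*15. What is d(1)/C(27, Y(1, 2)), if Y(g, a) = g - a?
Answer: ⅙ ≈ 0.16667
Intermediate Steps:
d(c) = -3 (d(c) = 12 - 15 = -3)
C(r, t) = 1 - 8*t + r*t (C(r, t) = ((r*t - 8*t) - 9) + 10 = ((-8*t + r*t) - 9) + 10 = (-9 - 8*t + r*t) + 10 = 1 - 8*t + r*t)
d(1)/C(27, Y(1, 2)) = -3/(1 - 8*(1 - 1*2) + 27*(1 - 1*2)) = -3/(1 - 8*(1 - 2) + 27*(1 - 2)) = -3/(1 - 8*(-1) + 27*(-1)) = -3/(1 + 8 - 27) = -3/(-18) = -3*(-1/18) = ⅙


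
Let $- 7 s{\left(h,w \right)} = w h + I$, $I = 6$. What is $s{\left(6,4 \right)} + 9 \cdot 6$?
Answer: $\frac{348}{7} \approx 49.714$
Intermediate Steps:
$s{\left(h,w \right)} = - \frac{6}{7} - \frac{h w}{7}$ ($s{\left(h,w \right)} = - \frac{w h + 6}{7} = - \frac{h w + 6}{7} = - \frac{6 + h w}{7} = - \frac{6}{7} - \frac{h w}{7}$)
$s{\left(6,4 \right)} + 9 \cdot 6 = \left(- \frac{6}{7} - \frac{6}{7} \cdot 4\right) + 9 \cdot 6 = \left(- \frac{6}{7} - \frac{24}{7}\right) + 54 = - \frac{30}{7} + 54 = \frac{348}{7}$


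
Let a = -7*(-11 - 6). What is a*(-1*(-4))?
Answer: 476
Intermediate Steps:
a = 119 (a = -7*(-17) = 119)
a*(-1*(-4)) = 119*(-1*(-4)) = 119*4 = 476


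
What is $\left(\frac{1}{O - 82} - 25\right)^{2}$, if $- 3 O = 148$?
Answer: $\frac{97081609}{155236} \approx 625.38$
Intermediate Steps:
$O = - \frac{148}{3}$ ($O = \left(- \frac{1}{3}\right) 148 = - \frac{148}{3} \approx -49.333$)
$\left(\frac{1}{O - 82} - 25\right)^{2} = \left(\frac{1}{- \frac{148}{3} - 82} - 25\right)^{2} = \left(\frac{1}{- \frac{394}{3}} - 25\right)^{2} = \left(- \frac{3}{394} - 25\right)^{2} = \left(- \frac{9853}{394}\right)^{2} = \frac{97081609}{155236}$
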